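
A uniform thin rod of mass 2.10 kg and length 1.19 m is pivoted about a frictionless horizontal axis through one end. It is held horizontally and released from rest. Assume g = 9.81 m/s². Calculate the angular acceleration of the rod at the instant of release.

α ≈ 12.4 rad/s²

About the pivot, I = (1/3)ML² = (1/3)(2.10)(1.19)² = 0.9913 kg·m².
The weight acts at the center, a distance L/2 = 0.5950 m from the pivot; τ = Mg(L/2) = 12.26 N·m.
α = τ/I = 12.26/0.9913 = 12.37 rad/s².
(Equivalently α = (3g/(2L)) = 12.37 rad/s².)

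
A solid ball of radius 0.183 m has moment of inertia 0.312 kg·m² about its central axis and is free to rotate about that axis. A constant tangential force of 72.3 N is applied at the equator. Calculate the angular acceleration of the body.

τ = F R = (72.3)(0.183) = 13.23 N·m.
Newton's second law for rotation, τ = Iα, gives α = τ/I = 13.23/0.3120 = 42.41 rad/s².

α ≈ 42.4 rad/s²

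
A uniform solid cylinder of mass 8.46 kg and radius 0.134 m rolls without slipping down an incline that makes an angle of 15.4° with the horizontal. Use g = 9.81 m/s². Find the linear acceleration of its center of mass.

Translation along the incline: Mg sinθ − f = Ma.
Rotation about the center: fR = Iα with I = ½MR². No-slip gives a = αR, so f = (I/R²)a = (1/2)M a.
Substituting: Mg sinθ = (1 + 0.5000)Ma, so a = g sinθ/(1 + 0.5000) = (9.81) sin 15.4° / 1.500 = 1.737 m/s².

a ≈ 1.74 m/s²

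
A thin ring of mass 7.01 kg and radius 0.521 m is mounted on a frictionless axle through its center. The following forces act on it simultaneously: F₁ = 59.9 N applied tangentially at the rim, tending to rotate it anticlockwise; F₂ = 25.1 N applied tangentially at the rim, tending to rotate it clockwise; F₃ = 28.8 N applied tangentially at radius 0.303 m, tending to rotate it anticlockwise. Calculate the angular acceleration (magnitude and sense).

α ≈ 14.1 rad/s², anticlockwise

I = MR² = (7.01)(0.521)² = 1.903 kg·m².
Taking anticlockwise as positive: τ₁ = +(59.9)(0.521) = +31.21 N·m; τ₂ = −(25.1)(0.521) = −13.08 N·m; τ₃ = +(28.8)(0.303) = +8.726 N·m.
Net torque τ = 26.86 N·m.
α = τ/I = 26.86/1.903 = 14.11 rad/s².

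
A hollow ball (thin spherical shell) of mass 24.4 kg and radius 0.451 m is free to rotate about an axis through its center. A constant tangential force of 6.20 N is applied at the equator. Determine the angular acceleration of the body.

I = (2/3)MR² = (2/3)(24.4)(0.451)² = 3.309 kg·m².
τ = F R = (6.20)(0.451) = 2.796 N·m.
From τ = Iα: α = 2.796/3.309 = 0.8451 rad/s².

α ≈ 0.845 rad/s²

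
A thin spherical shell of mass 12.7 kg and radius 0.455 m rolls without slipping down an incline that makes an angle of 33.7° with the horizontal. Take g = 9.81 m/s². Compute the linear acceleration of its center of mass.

Translation along the incline: Mg sinθ − f = Ma.
Rotation about the center: fR = Iα with I = (2/3)MR². No-slip gives a = αR, so f = (I/R²)a = (2/3)M a.
Substituting: Mg sinθ = (1 + 0.6667)Ma, so a = g sinθ/(1 + 0.6667) = (9.81) sin 33.7° / 1.667 = 3.266 m/s².

a ≈ 3.27 m/s²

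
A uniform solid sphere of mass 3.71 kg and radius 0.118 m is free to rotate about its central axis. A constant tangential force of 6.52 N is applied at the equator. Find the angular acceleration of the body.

α ≈ 37.2 rad/s²

I = (2/5)MR² = (2/5)(3.71)(0.118)² = 0.02066 kg·m².
τ = F R = (6.52)(0.118) = 0.7694 N·m.
From τ = Iα: α = 0.7694/0.02066 = 37.23 rad/s².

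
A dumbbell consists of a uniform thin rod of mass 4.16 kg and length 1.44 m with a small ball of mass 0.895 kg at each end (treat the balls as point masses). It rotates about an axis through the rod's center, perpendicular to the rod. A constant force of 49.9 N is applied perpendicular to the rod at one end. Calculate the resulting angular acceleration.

I_rod = (1/12)ML² = (1/12)(4.16)(1.44)² = 0.7188 kg·m².
I_balls = 2·m·(L/2)² = 2(0.895)(0.7200)² = 0.9279 kg·m².
Total I = 1.647 kg·m².
τ = F·(L/2) = (49.9)(0.720) = 35.93 N·m.
α = τ/I = 35.93/1.647 = 21.82 rad/s².

α ≈ 21.8 rad/s²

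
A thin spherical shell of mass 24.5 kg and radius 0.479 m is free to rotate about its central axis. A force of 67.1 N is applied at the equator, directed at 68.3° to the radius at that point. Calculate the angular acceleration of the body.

I = (2/3)MR² = (2/3)(24.5)(0.479)² = 3.748 kg·m².
Only the tangential component produces torque: τ = F R sinθ = (67.1)(0.479) sin 68.3° = 29.86 N·m.
Newton's second law for rotation, τ = Iα, gives α = τ/I = 29.86/3.748 = 7.969 rad/s².

α ≈ 7.97 rad/s²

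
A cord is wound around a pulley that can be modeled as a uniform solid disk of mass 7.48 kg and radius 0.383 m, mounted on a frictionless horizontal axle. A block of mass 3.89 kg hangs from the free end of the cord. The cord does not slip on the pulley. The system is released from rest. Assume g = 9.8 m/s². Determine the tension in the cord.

T ≈ 18.7 N

I = ½MR² = (1/2)(7.48)(0.383)² = 0.5486 kg·m².
Block: mg − T = ma. Pulley: TR = Iα. No-slip: a = αR, so T = (I/R²)a = 3.740·a.
Then mg = (m + 3.740)a, so a = (3.89)(9.8)/(3.89 + 3.740) = 4.996 m/s².
T = 3.740·a = 18.69 N.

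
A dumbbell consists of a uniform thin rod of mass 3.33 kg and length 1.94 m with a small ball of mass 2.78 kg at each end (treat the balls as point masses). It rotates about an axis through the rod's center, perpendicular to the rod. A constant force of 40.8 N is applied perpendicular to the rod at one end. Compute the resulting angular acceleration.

α ≈ 6.31 rad/s²

I_rod = (1/12)ML² = (1/12)(3.33)(1.94)² = 1.044 kg·m².
I_balls = 2·m·(L/2)² = 2(2.78)(0.9700)² = 5.231 kg·m².
Total I = 6.276 kg·m².
τ = F·(L/2) = (40.8)(0.970) = 39.58 N·m.
α = τ/I = 39.58/6.276 = 6.306 rad/s².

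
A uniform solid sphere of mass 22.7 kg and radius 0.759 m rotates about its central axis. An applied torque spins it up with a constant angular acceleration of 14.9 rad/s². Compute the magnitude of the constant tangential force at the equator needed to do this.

F ≈ 103 N

I = (2/5)MR² = (2/5)(22.7)(0.759)² = 5.231 kg·m².
The required torque is τ = Iα = (5.231)(14.90) = 77.94 N·m.
A tangential force at the equator gives τ = FR, so F = τ/R = 77.94/0.759 = 102.7 N.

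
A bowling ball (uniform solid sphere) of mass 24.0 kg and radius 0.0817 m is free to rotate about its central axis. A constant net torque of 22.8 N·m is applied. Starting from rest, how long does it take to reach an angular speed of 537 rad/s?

I = (2/5)MR² = (2/5)(24.0)(0.0817)² = 0.06408 kg·m².
α = τ/I = 22.8/0.06408 = 355.8 rad/s².
ω = αt ⇒ t = ω/α = 537/355.8 = 1.509 s.

t ≈ 1.51 s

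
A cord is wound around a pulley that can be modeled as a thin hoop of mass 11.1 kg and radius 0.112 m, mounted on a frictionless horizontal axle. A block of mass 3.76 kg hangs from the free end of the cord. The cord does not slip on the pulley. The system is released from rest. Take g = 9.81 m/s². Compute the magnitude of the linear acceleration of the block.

a ≈ 2.48 m/s²

I = MR² = (11.1)(0.112)² = 0.1392 kg·m².
Block: mg − T = ma. Pulley: TR = Iα. No-slip: a = αR, so T = (I/R²)a = 11.10·a.
Then mg = (m + 11.10)a, so a = (3.76)(9.81)/(3.76 + 11.10) = 2.482 m/s².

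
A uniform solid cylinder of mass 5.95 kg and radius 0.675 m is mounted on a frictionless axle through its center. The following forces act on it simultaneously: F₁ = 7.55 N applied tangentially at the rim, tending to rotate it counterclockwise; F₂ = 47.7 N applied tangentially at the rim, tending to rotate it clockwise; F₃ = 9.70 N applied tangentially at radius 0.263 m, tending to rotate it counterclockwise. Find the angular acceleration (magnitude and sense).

I = ½MR² = (1/2)(5.95)(0.675)² = 1.355 kg·m².
Taking counterclockwise as positive: τ₁ = +(7.55)(0.675) = +5.096 N·m; τ₂ = −(47.7)(0.675) = −32.20 N·m; τ₃ = +(9.70)(0.263) = +2.551 N·m.
Net torque τ = -24.55 N·m.
α = τ/I = -24.55/1.355 = -18.11 rad/s².

α ≈ 18.1 rad/s², clockwise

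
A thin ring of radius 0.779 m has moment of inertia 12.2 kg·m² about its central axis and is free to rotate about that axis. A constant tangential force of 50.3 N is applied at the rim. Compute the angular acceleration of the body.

τ = F R = (50.3)(0.779) = 39.18 N·m.
From τ = Iα: α = 39.18/12.20 = 3.212 rad/s².

α ≈ 3.21 rad/s²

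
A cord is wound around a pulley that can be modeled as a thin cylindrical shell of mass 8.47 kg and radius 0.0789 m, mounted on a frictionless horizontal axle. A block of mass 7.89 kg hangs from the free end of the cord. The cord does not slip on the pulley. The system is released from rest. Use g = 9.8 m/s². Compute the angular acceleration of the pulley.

I = MR² = (8.47)(0.0789)² = 0.05273 kg·m².
Block: mg − T = ma. Pulley: TR = Iα. No-slip: a = αR, so T = (I/R²)a = 8.470·a.
Then mg = (m + 8.470)a, so a = (7.89)(9.8)/(7.89 + 8.470) = 4.726 m/s².
α = a/R = 4.726/0.0789 = 59.90 rad/s².

α ≈ 59.9 rad/s²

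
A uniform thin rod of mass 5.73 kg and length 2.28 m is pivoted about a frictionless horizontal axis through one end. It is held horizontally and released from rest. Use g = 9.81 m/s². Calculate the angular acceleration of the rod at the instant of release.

α ≈ 6.45 rad/s²

About the pivot, I = (1/3)ML² = (1/3)(5.73)(2.28)² = 9.929 kg·m².
The weight acts at the center, a distance L/2 = 1.140 m from the pivot; τ = Mg(L/2) = 64.08 N·m.
α = τ/I = 64.08/9.929 = 6.454 rad/s².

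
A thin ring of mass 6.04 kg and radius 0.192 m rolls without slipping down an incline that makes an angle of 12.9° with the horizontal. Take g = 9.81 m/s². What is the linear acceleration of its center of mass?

Translation along the incline: Mg sinθ − f = Ma.
Rotation about the center: fR = Iα with I = MR². No-slip gives a = αR, so f = (I/R²)a = M a.
Substituting: Mg sinθ = (1 + 1.000)Ma, so a = g sinθ/(1 + 1.000) = (9.81) sin 12.9° / 2.000 = 1.095 m/s².

a ≈ 1.10 m/s²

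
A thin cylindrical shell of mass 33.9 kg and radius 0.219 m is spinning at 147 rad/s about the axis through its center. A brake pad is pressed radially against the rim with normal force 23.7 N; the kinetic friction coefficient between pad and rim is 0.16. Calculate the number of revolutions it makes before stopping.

≈ 3370 revolutions

I = MR² = (33.9)(0.219)² = 1.626 kg·m².
Friction force f = μN = (0.16)(23.7) = 3.792 N at the rim; torque magnitude τ = fR = 0.8304 N·m, opposing ω.
|α| = τ/I = 0.8304/1.626 = 0.5108 rad/s² (deceleration).
ω² = ω₀² − 2|α|θ with ω = 0 ⇒ θ = ω₀²/(2|α|) = 21150 rad = 3367 rev.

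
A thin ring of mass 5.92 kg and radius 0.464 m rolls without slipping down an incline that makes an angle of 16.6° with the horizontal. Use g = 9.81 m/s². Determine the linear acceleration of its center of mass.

Translation along the incline: Mg sinθ − f = Ma.
Rotation about the center: fR = Iα with I = MR². No-slip gives a = αR, so f = (I/R²)a = M a.
Substituting: Mg sinθ = (1 + 1.000)Ma, so a = g sinθ/(1 + 1.000) = (9.81) sin 16.6° / 2.000 = 1.401 m/s².

a ≈ 1.40 m/s²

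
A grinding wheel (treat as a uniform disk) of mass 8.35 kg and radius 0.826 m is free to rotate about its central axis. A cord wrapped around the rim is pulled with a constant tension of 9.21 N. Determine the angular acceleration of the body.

α ≈ 2.67 rad/s²

I = ½MR² = (1/2)(8.35)(0.826)² = 2.849 kg·m².
τ = F R = (9.21)(0.826) = 7.607 N·m.
Newton's second law for rotation, τ = Iα, gives α = τ/I = 7.607/2.849 = 2.671 rad/s².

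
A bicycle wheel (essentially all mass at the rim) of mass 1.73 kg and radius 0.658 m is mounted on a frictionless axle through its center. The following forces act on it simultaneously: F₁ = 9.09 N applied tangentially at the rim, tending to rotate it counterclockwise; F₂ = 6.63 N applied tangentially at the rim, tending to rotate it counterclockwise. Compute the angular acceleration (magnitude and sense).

α ≈ 13.8 rad/s², counterclockwise

I = MR² = (1.73)(0.658)² = 0.7490 kg·m².
Taking counterclockwise as positive: τ₁ = +(9.09)(0.658) = +5.981 N·m; τ₂ = +(6.63)(0.658) = +4.363 N·m.
Net torque τ = 10.34 N·m.
α = τ/I = 10.34/0.7490 = 13.81 rad/s².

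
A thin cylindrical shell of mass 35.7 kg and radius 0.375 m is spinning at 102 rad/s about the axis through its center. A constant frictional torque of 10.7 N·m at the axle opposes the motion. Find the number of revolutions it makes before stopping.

≈ 388 revolutions

I = MR² = (35.7)(0.375)² = 5.020 kg·m².
The net torque has magnitude 10.7 N·m, opposing ω.
|α| = τ/I = 10.70/5.020 = 2.131 rad/s² (deceleration).
ω² = ω₀² − 2|α|θ with ω = 0 ⇒ θ = ω₀²/(2|α|) = 2441 rad = 388.5 rev.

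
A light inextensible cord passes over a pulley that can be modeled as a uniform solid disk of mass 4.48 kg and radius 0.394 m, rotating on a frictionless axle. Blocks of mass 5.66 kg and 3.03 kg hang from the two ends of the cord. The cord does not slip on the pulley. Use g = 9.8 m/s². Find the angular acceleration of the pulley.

I = ½MR² = (1/2)(4.48)(0.394)² = 0.3477 kg·m².
Heavier block: m₁g − T₁ = m₁a. Lighter block: T₂ − m₂g = m₂a.
Pulley: (T₁ − T₂)R = Iα = I(a/R), so T₁ − T₂ = (I/R²)a = (1/2)M_p a = 2.240·a.
Adding the three: (m₁ − m₂)g = (m₁ + m₂ + 2.240)a, so a = (5.66 − 3.03)(9.8)/(5.66 + 3.03 + 2.240) = 2.358 m/s².
α = a/R = 2.358/0.394 = 5.985 rad/s².

α ≈ 5.99 rad/s²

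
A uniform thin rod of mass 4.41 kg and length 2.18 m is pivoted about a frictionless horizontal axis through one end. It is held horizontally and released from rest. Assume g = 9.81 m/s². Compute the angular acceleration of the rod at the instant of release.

α ≈ 6.75 rad/s²

About the pivot, I = (1/3)ML² = (1/3)(4.41)(2.18)² = 6.986 kg·m².
The weight acts at the center, a distance L/2 = 1.090 m from the pivot; τ = Mg(L/2) = 47.16 N·m.
α = τ/I = 47.16/6.986 = 6.750 rad/s².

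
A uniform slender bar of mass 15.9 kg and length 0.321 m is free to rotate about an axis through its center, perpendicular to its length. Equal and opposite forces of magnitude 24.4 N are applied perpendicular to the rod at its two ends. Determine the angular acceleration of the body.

α ≈ 57.4 rad/s²

I = (1/12)ML² = (1/12)(15.9)(0.321)² = 0.1365 kg·m².
The couple gives τ = F·(L/2) + F·(L/2) = F L = (24.4)(0.321) = 7.832 N·m.
From τ = Iα: α = 7.832/0.1365 = 57.37 rad/s².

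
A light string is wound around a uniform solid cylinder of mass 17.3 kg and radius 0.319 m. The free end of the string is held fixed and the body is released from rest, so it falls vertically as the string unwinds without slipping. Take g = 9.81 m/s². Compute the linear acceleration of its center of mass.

Translation: Mg − T = Ma. Rotation about the center: TR = Iα with I = ½MR².
With a = αR: T = (I/R²)a = (1/2)M a, so Mg = (1 + 0.5000)Ma.
a = g/(1 + 0.5000) = 9.81/1.500 = 6.540 m/s².

a ≈ 6.54 m/s²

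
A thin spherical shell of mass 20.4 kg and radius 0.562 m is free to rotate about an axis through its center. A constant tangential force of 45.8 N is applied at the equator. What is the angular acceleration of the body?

I = (2/3)MR² = (2/3)(20.4)(0.562)² = 4.295 kg·m².
τ = F R = (45.8)(0.562) = 25.74 N·m.
Newton's second law for rotation, τ = Iα, gives α = τ/I = 25.74/4.295 = 5.992 rad/s².

α ≈ 5.99 rad/s²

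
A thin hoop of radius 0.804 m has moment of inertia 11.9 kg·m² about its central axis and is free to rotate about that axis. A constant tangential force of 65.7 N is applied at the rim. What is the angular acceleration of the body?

τ = F R = (65.7)(0.804) = 52.82 N·m.
Newton's second law for rotation, τ = Iα, gives α = τ/I = 52.82/11.90 = 4.439 rad/s².

α ≈ 4.44 rad/s²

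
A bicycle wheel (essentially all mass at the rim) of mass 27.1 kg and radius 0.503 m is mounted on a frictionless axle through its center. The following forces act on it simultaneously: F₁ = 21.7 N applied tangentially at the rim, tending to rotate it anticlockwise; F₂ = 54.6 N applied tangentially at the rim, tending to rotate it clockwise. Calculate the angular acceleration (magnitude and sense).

I = MR² = (27.1)(0.503)² = 6.857 kg·m².
Taking anticlockwise as positive: τ₁ = +(21.7)(0.503) = +10.92 N·m; τ₂ = −(54.6)(0.503) = −27.46 N·m.
Net torque τ = -16.55 N·m.
α = τ/I = -16.55/6.857 = -2.414 rad/s².

α ≈ 2.41 rad/s², clockwise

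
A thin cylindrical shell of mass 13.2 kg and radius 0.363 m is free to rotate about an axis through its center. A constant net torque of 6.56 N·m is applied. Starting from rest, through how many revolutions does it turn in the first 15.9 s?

≈ 75.9 revolutions

I = MR² = (13.2)(0.363)² = 1.739 kg·m².
α = τ/I = 6.56/1.739 = 3.772 rad/s².
θ = ½αt² = ½(3.772)(15.9)² = 476.7 rad.
Revolutions = θ/(2π) = 75.88.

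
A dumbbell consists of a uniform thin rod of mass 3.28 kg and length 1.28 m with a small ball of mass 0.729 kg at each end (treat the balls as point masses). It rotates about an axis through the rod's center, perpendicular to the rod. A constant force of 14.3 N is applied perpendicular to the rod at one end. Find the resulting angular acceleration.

I_rod = (1/12)ML² = (1/12)(3.28)(1.28)² = 0.4478 kg·m².
I_balls = 2·m·(L/2)² = 2(0.729)(0.6400)² = 0.5972 kg·m².
Total I = 1.045 kg·m².
τ = F·(L/2) = (14.3)(0.640) = 9.152 N·m.
α = τ/I = 9.152/1.045 = 8.758 rad/s².

α ≈ 8.76 rad/s²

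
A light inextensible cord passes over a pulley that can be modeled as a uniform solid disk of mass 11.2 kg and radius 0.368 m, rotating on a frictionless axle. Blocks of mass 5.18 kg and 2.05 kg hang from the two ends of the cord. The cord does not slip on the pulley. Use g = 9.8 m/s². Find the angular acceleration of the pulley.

I = ½MR² = (1/2)(11.2)(0.368)² = 0.7584 kg·m².
Heavier block: m₁g − T₁ = m₁a. Lighter block: T₂ − m₂g = m₂a.
Pulley: (T₁ − T₂)R = Iα = I(a/R), so T₁ − T₂ = (I/R²)a = (1/2)M_p a = 5.600·a.
Adding the three: (m₁ − m₂)g = (m₁ + m₂ + 5.600)a, so a = (5.18 − 2.05)(9.8)/(5.18 + 2.05 + 5.600) = 2.391 m/s².
α = a/R = 2.391/0.368 = 6.497 rad/s².

α ≈ 6.50 rad/s²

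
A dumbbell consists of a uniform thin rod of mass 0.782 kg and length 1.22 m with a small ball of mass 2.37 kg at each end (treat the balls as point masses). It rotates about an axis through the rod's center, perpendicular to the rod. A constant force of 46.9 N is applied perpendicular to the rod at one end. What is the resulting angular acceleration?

I_rod = (1/12)ML² = (1/12)(0.782)(1.22)² = 0.09699 kg·m².
I_balls = 2·m·(L/2)² = 2(2.37)(0.6100)² = 1.764 kg·m².
Total I = 1.861 kg·m².
τ = F·(L/2) = (46.9)(0.610) = 28.61 N·m.
α = τ/I = 28.61/1.861 = 15.37 rad/s².

α ≈ 15.4 rad/s²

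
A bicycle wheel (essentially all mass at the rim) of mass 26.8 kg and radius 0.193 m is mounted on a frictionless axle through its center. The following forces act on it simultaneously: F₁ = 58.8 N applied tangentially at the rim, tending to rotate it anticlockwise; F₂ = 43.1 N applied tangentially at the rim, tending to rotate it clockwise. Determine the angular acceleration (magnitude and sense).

I = MR² = (26.8)(0.193)² = 0.9983 kg·m².
Taking anticlockwise as positive: τ₁ = +(58.8)(0.193) = +11.35 N·m; τ₂ = −(43.1)(0.193) = −8.318 N·m.
Net torque τ = 3.030 N·m.
α = τ/I = 3.030/0.9983 = 3.035 rad/s².

α ≈ 3.04 rad/s², anticlockwise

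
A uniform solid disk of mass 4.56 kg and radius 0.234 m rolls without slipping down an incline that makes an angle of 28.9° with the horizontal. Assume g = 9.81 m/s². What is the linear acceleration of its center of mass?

Translation along the incline: Mg sinθ − f = Ma.
Rotation about the center: fR = Iα with I = ½MR². No-slip gives a = αR, so f = (I/R²)a = (1/2)M a.
Substituting: Mg sinθ = (1 + 0.5000)Ma, so a = g sinθ/(1 + 0.5000) = (9.81) sin 28.9° / 1.500 = 3.161 m/s².

a ≈ 3.16 m/s²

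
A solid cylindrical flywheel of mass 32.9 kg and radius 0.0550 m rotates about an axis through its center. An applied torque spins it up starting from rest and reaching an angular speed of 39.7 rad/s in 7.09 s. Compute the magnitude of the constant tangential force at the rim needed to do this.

I = ½MR² = (1/2)(32.9)(0.0550)² = 0.04976 kg·m².
α = Δω/Δt = (39.7 − 0)/7.09 = 5.599 rad/s².
The required torque is τ = Iα = (0.04976)(5.599) = 0.2786 N·m.
A tangential force at the rim gives τ = FR, so F = τ/R = 0.2786/0.0550 = 5.066 N.

F ≈ 5.07 N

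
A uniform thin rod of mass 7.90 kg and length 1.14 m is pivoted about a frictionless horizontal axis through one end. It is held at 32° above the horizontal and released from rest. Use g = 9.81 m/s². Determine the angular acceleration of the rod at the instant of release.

α ≈ 10.9 rad/s²

About the pivot, I = (1/3)ML² = (1/3)(7.90)(1.14)² = 3.422 kg·m².
The weight acts at the center, a distance L/2 = 0.5700 m from the pivot; τ = Mg(L/2) cos 32° = 37.46 N·m.
α = τ/I = 37.46/3.422 = 10.95 rad/s².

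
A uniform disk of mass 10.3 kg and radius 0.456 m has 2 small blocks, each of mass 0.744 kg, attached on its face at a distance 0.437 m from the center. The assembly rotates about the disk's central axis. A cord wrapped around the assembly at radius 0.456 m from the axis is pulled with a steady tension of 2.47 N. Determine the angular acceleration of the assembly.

α ≈ 0.831 rad/s²

I_disk = ½MR² = ½(10.3)(0.456)² = 1.071 kg·m².
I_blocks = 2·m·r² = 2(0.744)(0.437)² = 0.2842 kg·m².
Total I = 1.355 kg·m².
τ = F r = (2.47)(0.456) = 1.126 N·m.
α = τ/I = 1.126/1.355 = 0.8312 rad/s².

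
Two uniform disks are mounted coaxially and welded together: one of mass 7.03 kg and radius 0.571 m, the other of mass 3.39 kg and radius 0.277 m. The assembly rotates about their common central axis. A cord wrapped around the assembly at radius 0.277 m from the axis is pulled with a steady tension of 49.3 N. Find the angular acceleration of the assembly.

I = ½M₁R₁² + ½M₂R₂² = ½(7.03)(0.571)² + ½(3.39)(0.277)² = 1.276 kg·m².
τ = F r = (49.3)(0.277) = 13.66 N·m.
α = τ/I = 13.66/1.276 = 10.70 rad/s².

α ≈ 10.7 rad/s²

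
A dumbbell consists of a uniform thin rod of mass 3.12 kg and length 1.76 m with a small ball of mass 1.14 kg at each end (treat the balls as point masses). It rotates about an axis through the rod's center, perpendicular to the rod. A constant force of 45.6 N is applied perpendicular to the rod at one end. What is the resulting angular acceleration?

I_rod = (1/12)ML² = (1/12)(3.12)(1.76)² = 0.8054 kg·m².
I_balls = 2·m·(L/2)² = 2(1.14)(0.8800)² = 1.766 kg·m².
Total I = 2.571 kg·m².
τ = F·(L/2) = (45.6)(0.880) = 40.13 N·m.
α = τ/I = 40.13/2.571 = 15.61 rad/s².

α ≈ 15.6 rad/s²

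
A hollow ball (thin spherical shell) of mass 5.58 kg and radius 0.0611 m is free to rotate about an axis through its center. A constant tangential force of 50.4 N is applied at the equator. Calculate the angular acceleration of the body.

I = (2/3)MR² = (2/3)(5.58)(0.0611)² = 0.01389 kg·m².
τ = F R = (50.4)(0.0611) = 3.079 N·m.
Newton's second law for rotation, τ = Iα, gives α = τ/I = 3.079/0.01389 = 221.7 rad/s².

α ≈ 222 rad/s²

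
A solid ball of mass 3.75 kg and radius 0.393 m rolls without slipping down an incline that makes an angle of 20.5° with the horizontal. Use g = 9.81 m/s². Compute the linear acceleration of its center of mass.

Translation along the incline: Mg sinθ − f = Ma.
Rotation about the center: fR = Iα with I = (2/5)MR². No-slip gives a = αR, so f = (I/R²)a = (2/5)M a.
Substituting: Mg sinθ = (1 + 0.4000)Ma, so a = g sinθ/(1 + 0.4000) = (9.81) sin 20.5° / 1.400 = 2.454 m/s².

a ≈ 2.45 m/s²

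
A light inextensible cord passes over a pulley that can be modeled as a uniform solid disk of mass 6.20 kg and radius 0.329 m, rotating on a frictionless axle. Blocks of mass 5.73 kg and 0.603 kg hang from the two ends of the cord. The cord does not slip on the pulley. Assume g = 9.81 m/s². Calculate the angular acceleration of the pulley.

α ≈ 16.2 rad/s²

I = ½MR² = (1/2)(6.20)(0.329)² = 0.3355 kg·m².
Heavier block: m₁g − T₁ = m₁a. Lighter block: T₂ − m₂g = m₂a.
Pulley: (T₁ − T₂)R = Iα = I(a/R), so T₁ − T₂ = (I/R²)a = (1/2)M_p a = 3.100·a.
Adding the three: (m₁ − m₂)g = (m₁ + m₂ + 3.100)a, so a = (5.73 − 0.603)(9.81)/(5.73 + 0.603 + 3.100) = 5.332 m/s².
α = a/R = 5.332/0.329 = 16.21 rad/s².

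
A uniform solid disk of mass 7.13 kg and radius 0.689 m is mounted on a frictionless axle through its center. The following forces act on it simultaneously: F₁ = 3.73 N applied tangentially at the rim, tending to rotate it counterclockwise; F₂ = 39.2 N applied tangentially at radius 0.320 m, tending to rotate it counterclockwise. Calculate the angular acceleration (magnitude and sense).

I = ½MR² = (1/2)(7.13)(0.689)² = 1.692 kg·m².
Taking counterclockwise as positive: τ₁ = +(3.73)(0.689) = +2.570 N·m; τ₂ = +(39.2)(0.320) = +12.54 N·m.
Net torque τ = 15.11 N·m.
α = τ/I = 15.11/1.692 = 8.931 rad/s².

α ≈ 8.93 rad/s², counterclockwise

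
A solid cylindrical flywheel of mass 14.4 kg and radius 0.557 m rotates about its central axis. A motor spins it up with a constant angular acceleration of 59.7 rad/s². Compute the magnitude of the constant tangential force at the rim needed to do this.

F ≈ 239 N

I = ½MR² = (1/2)(14.4)(0.557)² = 2.234 kg·m².
The required torque is τ = Iα = (2.234)(59.70) = 133.4 N·m.
A tangential force at the rim gives τ = FR, so F = τ/R = 133.4/0.557 = 239.4 N.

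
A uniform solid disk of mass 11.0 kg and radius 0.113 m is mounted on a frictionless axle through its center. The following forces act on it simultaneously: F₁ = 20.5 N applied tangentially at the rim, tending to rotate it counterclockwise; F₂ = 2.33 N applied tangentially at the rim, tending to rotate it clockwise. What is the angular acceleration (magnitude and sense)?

I = ½MR² = (1/2)(11.0)(0.113)² = 0.07023 kg·m².
Taking counterclockwise as positive: τ₁ = +(20.5)(0.113) = +2.317 N·m; τ₂ = −(2.33)(0.113) = −0.2633 N·m.
Net torque τ = 2.053 N·m.
α = τ/I = 2.053/0.07023 = 29.24 rad/s².

α ≈ 29.2 rad/s², counterclockwise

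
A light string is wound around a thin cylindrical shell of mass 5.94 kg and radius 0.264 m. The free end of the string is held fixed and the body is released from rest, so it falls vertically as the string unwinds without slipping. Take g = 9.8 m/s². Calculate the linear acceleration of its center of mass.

Translation: Mg − T = Ma. Rotation about the center: TR = Iα with I = MR².
With a = αR: T = (I/R²)a = M a, so Mg = (1 + 1.000)Ma.
a = g/(1 + 1.000) = 9.8/2.000 = 4.900 m/s².

a ≈ 4.90 m/s²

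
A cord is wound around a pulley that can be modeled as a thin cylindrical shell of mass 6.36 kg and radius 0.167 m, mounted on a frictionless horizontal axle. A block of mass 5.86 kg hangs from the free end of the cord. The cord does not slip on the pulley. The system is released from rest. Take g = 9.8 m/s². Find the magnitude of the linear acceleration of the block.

a ≈ 4.70 m/s²

I = MR² = (6.36)(0.167)² = 0.1774 kg·m².
Block: mg − T = ma. Pulley: TR = Iα. No-slip: a = αR, so T = (I/R²)a = 6.360·a.
Then mg = (m + 6.360)a, so a = (5.86)(9.8)/(5.86 + 6.360) = 4.700 m/s².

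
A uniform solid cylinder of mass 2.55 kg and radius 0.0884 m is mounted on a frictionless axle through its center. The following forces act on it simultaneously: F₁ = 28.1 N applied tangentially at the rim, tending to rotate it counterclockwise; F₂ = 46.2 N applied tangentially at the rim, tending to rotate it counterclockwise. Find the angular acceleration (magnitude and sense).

I = ½MR² = (1/2)(2.55)(0.0884)² = 0.009964 kg·m².
Taking counterclockwise as positive: τ₁ = +(28.1)(0.0884) = +2.484 N·m; τ₂ = +(46.2)(0.0884) = +4.084 N·m.
Net torque τ = 6.568 N·m.
α = τ/I = 6.568/0.009964 = 659.2 rad/s².

α ≈ 659 rad/s², counterclockwise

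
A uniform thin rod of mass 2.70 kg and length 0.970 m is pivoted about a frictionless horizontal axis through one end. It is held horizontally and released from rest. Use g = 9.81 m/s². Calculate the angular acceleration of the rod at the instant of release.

α ≈ 15.2 rad/s²

About the pivot, I = (1/3)ML² = (1/3)(2.70)(0.970)² = 0.8468 kg·m².
The weight acts at the center, a distance L/2 = 0.4850 m from the pivot; τ = Mg(L/2) = 12.85 N·m.
α = τ/I = 12.85/0.8468 = 15.17 rad/s².
(Equivalently α = (3g/(2L)) = 15.17 rad/s².)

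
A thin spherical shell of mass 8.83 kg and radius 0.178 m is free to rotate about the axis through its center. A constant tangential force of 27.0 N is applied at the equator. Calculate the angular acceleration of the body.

I = (2/3)MR² = (2/3)(8.83)(0.178)² = 0.1865 kg·m².
τ = F R = (27.0)(0.178) = 4.806 N·m.
Newton's second law for rotation, τ = Iα, gives α = τ/I = 4.806/0.1865 = 25.77 rad/s².

α ≈ 25.8 rad/s²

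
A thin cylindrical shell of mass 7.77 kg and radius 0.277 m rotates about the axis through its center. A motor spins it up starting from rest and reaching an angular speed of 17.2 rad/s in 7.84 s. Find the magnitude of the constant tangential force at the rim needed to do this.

I = MR² = (7.77)(0.277)² = 0.5962 kg·m².
α = Δω/Δt = (17.2 − 0)/7.84 = 2.194 rad/s².
The required torque is τ = Iα = (0.5962)(2.194) = 1.308 N·m.
A tangential force at the rim gives τ = FR, so F = τ/R = 1.308/0.277 = 4.722 N.

F ≈ 4.72 N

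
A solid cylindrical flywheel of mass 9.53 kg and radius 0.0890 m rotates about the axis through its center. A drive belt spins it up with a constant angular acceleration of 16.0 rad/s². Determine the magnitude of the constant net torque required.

τ ≈ 0.604 N·m

I = ½MR² = (1/2)(9.53)(0.0890)² = 0.03774 kg·m².
τ = Iα = (0.03774)(16.00) = 0.6039 N·m.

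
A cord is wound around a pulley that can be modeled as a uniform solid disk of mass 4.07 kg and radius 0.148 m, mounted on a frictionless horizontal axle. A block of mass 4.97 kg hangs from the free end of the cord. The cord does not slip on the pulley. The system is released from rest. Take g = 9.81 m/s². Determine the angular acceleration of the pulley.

I = ½MR² = (1/2)(4.07)(0.148)² = 0.04457 kg·m².
Block: mg − T = ma. Pulley: TR = Iα. No-slip: a = αR, so T = (I/R²)a = 2.035·a.
Then mg = (m + 2.035)a, so a = (4.97)(9.81)/(4.97 + 2.035) = 6.960 m/s².
α = a/R = 6.960/0.148 = 47.03 rad/s².

α ≈ 47.0 rad/s²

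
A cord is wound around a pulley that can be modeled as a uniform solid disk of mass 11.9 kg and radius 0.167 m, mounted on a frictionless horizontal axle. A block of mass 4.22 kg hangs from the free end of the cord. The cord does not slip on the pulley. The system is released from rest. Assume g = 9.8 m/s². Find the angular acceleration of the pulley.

α ≈ 24.4 rad/s²

I = ½MR² = (1/2)(11.9)(0.167)² = 0.1659 kg·m².
Block: mg − T = ma. Pulley: TR = Iα. No-slip: a = αR, so T = (I/R²)a = 5.950·a.
Then mg = (m + 5.950)a, so a = (4.22)(9.8)/(4.22 + 5.950) = 4.066 m/s².
α = a/R = 4.066/0.167 = 24.35 rad/s².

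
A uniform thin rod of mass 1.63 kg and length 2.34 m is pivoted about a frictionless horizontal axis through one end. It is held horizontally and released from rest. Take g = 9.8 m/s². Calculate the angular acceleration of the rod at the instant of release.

α ≈ 6.28 rad/s²

About the pivot, I = (1/3)ML² = (1/3)(1.63)(2.34)² = 2.975 kg·m².
The weight acts at the center, a distance L/2 = 1.170 m from the pivot; τ = Mg(L/2) = 18.69 N·m.
α = τ/I = 18.69/2.975 = 6.282 rad/s².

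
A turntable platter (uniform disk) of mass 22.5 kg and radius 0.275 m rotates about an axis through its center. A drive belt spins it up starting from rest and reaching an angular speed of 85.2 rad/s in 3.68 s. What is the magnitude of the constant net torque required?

I = ½MR² = (1/2)(22.5)(0.275)² = 0.8508 kg·m².
α = Δω/Δt = (85.2 − 0)/3.68 = 23.15 rad/s².
τ = Iα = (0.8508)(23.15) = 19.70 N·m.

τ ≈ 19.7 N·m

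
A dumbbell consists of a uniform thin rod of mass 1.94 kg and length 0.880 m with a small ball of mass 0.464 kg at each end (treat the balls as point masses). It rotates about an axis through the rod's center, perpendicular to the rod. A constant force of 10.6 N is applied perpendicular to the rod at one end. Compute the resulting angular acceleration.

α ≈ 15.3 rad/s²

I_rod = (1/12)ML² = (1/12)(1.94)(0.880)² = 0.1252 kg·m².
I_balls = 2·m·(L/2)² = 2(0.464)(0.4400)² = 0.1797 kg·m².
Total I = 0.3049 kg·m².
τ = F·(L/2) = (10.6)(0.440) = 4.664 N·m.
α = τ/I = 4.664/0.3049 = 15.30 rad/s².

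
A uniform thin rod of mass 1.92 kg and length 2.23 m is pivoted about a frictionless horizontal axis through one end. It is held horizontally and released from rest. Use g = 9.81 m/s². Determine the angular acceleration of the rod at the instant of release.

About the pivot, I = (1/3)ML² = (1/3)(1.92)(2.23)² = 3.183 kg·m².
The weight acts at the center, a distance L/2 = 1.115 m from the pivot; τ = Mg(L/2) = 21.00 N·m.
α = τ/I = 21.00/3.183 = 6.599 rad/s².

α ≈ 6.60 rad/s²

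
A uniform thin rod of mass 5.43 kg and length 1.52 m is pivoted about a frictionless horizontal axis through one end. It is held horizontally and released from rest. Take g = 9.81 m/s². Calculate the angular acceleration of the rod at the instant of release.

α ≈ 9.68 rad/s²

About the pivot, I = (1/3)ML² = (1/3)(5.43)(1.52)² = 4.182 kg·m².
The weight acts at the center, a distance L/2 = 0.7600 m from the pivot; τ = Mg(L/2) = 40.48 N·m.
α = τ/I = 40.48/4.182 = 9.681 rad/s².
(Equivalently α = (3g/(2L)) = 9.681 rad/s².)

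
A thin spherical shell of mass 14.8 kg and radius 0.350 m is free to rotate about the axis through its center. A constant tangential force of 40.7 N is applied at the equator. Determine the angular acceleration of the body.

I = (2/3)MR² = (2/3)(14.8)(0.350)² = 1.209 kg·m².
τ = F R = (40.7)(0.350) = 14.24 N·m.
Newton's second law for rotation, τ = Iα, gives α = τ/I = 14.24/1.209 = 11.79 rad/s².

α ≈ 11.8 rad/s²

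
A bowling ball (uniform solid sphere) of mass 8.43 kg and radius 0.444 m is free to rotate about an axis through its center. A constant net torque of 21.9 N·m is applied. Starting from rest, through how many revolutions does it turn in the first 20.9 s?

I = (2/5)MR² = (2/5)(8.43)(0.444)² = 0.6647 kg·m².
α = τ/I = 21.9/0.6647 = 32.95 rad/s².
θ = ½αt² = ½(32.95)(20.9)² = 7195 rad.
Revolutions = θ/(2π) = 1145.

≈ 1150 revolutions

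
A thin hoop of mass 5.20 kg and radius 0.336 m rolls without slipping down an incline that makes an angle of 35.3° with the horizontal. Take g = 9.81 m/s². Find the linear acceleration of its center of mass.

Translation along the incline: Mg sinθ − f = Ma.
Rotation about the center: fR = Iα with I = MR². No-slip gives a = αR, so f = (I/R²)a = M a.
Substituting: Mg sinθ = (1 + 1.000)Ma, so a = g sinθ/(1 + 1.000) = (9.81) sin 35.3° / 2.000 = 2.834 m/s².

a ≈ 2.83 m/s²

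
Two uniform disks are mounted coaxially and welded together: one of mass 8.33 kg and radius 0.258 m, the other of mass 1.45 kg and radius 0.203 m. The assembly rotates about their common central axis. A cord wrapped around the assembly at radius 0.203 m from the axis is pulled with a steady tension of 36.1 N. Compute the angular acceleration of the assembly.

α ≈ 23.9 rad/s²

I = ½M₁R₁² + ½M₂R₂² = ½(8.33)(0.258)² + ½(1.45)(0.203)² = 0.3071 kg·m².
τ = F r = (36.1)(0.203) = 7.328 N·m.
α = τ/I = 7.328/0.3071 = 23.86 rad/s².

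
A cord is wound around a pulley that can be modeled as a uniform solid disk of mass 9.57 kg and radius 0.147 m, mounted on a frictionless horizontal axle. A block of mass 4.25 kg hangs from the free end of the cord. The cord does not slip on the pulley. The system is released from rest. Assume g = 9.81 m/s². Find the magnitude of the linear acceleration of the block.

I = ½MR² = (1/2)(9.57)(0.147)² = 0.1034 kg·m².
Block: mg − T = ma. Pulley: TR = Iα. No-slip: a = αR, so T = (I/R²)a = 4.785·a.
Then mg = (m + 4.785)a, so a = (4.25)(9.81)/(4.25 + 4.785) = 4.615 m/s².

a ≈ 4.61 m/s²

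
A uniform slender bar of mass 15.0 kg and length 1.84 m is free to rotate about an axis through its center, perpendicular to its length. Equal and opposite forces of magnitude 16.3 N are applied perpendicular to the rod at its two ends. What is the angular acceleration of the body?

I = (1/12)ML² = (1/12)(15.0)(1.84)² = 4.232 kg·m².
The couple gives τ = F·(L/2) + F·(L/2) = F L = (16.3)(1.84) = 29.99 N·m.
Newton's second law for rotation, τ = Iα, gives α = τ/I = 29.99/4.232 = 7.087 rad/s².

α ≈ 7.09 rad/s²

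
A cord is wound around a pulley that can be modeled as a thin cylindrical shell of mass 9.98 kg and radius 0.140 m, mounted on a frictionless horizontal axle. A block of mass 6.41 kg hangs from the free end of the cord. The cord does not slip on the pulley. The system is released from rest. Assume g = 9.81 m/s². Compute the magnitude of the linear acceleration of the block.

a ≈ 3.84 m/s²

I = MR² = (9.98)(0.140)² = 0.1956 kg·m².
Block: mg − T = ma. Pulley: TR = Iα. No-slip: a = αR, so T = (I/R²)a = 9.980·a.
Then mg = (m + 9.980)a, so a = (6.41)(9.81)/(6.41 + 9.980) = 3.837 m/s².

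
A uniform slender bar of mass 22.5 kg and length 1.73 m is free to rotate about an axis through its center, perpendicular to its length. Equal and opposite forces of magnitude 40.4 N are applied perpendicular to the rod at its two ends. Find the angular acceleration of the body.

I = (1/12)ML² = (1/12)(22.5)(1.73)² = 5.612 kg·m².
The couple gives τ = F·(L/2) + F·(L/2) = F L = (40.4)(1.73) = 69.89 N·m.
From τ = Iα: α = 69.89/5.612 = 12.45 rad/s².

α ≈ 12.5 rad/s²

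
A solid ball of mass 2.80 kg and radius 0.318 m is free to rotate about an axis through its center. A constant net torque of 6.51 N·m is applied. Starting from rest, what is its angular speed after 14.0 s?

I = (2/5)MR² = (2/5)(2.80)(0.318)² = 0.1133 kg·m².
α = τ/I = 6.51/0.1133 = 57.48 rad/s².
ω = ω₀ + αt = 0 + (57.48)(14.0) = 804.7 rad/s.

ω ≈ 805 rad/s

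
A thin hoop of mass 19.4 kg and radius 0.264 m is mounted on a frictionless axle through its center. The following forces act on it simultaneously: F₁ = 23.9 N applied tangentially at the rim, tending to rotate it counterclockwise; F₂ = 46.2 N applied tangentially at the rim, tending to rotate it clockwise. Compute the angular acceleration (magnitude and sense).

α ≈ 4.35 rad/s², clockwise

I = MR² = (19.4)(0.264)² = 1.352 kg·m².
Taking counterclockwise as positive: τ₁ = +(23.9)(0.264) = +6.310 N·m; τ₂ = −(46.2)(0.264) = −12.20 N·m.
Net torque τ = -5.887 N·m.
α = τ/I = -5.887/1.352 = -4.354 rad/s².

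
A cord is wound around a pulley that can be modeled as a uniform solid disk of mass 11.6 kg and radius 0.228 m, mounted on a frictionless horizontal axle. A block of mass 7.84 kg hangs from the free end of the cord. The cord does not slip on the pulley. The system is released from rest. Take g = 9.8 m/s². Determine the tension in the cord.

T ≈ 32.7 N

I = ½MR² = (1/2)(11.6)(0.228)² = 0.3015 kg·m².
Block: mg − T = ma. Pulley: TR = Iα. No-slip: a = αR, so T = (I/R²)a = 5.800·a.
Then mg = (m + 5.800)a, so a = (7.84)(9.8)/(7.84 + 5.800) = 5.633 m/s².
T = 5.800·a = 32.67 N.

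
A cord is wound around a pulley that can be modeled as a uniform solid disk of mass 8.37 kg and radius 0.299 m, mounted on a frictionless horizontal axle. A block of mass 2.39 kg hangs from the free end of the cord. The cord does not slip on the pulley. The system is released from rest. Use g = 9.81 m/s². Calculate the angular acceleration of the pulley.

α ≈ 11.9 rad/s²

I = ½MR² = (1/2)(8.37)(0.299)² = 0.3741 kg·m².
Block: mg − T = ma. Pulley: TR = Iα. No-slip: a = αR, so T = (I/R²)a = 4.185·a.
Then mg = (m + 4.185)a, so a = (2.39)(9.81)/(2.39 + 4.185) = 3.566 m/s².
α = a/R = 3.566/0.299 = 11.93 rad/s².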